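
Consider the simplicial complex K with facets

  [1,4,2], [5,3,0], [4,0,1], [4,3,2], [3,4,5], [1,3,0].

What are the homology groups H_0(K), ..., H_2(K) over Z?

H_0 = Z,  H_1 = Z,  H_2 = 0.

Fix the vertex order 0 < 1 < 2 < 3 < 4 < 5 and write every simplex with vertices in increasing order. Then dim K = 2 and the simplices of K are:

  0-simplices (6): [0], [1], [2], [3], [4], [5]
  1-simplices (12): [0,1], [0,3], [0,4], [0,5], [1,2], [1,3], [1,4], [2,3], [2,4], [3,4], [3,5], [4,5]
  2-simplices (6): [0,1,3], [0,1,4], [0,3,5], [1,2,4], [2,3,4], [3,4,5]

so the chain groups are C_0 ≅ Z^6, C_1 ≅ Z^12, C_2 ≅ Z^6.

Boundary ∂_1: C_1 → C_0 sends each edge [p,q] (with p < q) to q − p. For instance
  ∂[1,3] = [3] − [1].
As a 6×12 matrix over Z this has rank 5, with invariant factors (1,1,1,1,1).

∂_2: C_2 → C_1 acts by ∂[p,q,r] = [q,r] − [p,r] + [p,q]. For instance
  ∂[0,1,3] = [1,3] − [0,3] + [0,1],
  ∂[3,4,5] = [4,5] − [3,5] + [3,4].
This gives a 12×6 integer matrix of rank 6; reducing to Smith normal form yields diagonal entries (1,1,1,1,1,1).

From H_k ≅ ker(∂_k) / im(∂_{k+1}) we obtain:

  H_0: rank C_0 − rank ∂_1 = 6 − 5 = 1, and the invariant factors of ∂_1 are all 1, so H_0 ≅ Z.
  H_1: rank ker ∂_1 − rank ∂_2 = (12 − 5) − 6 = 1, and the invariant factors of ∂_2 are all 1, so H_1 ≅ Z.
  H_2: rank ker ∂_2 − rank ∂_3 = (6 − 6) − 0 = 0, and there is no ∂_3, so H_2 ≅ 0.

As a check, the Euler characteristic is 6 − 12 + 6 = 0, which agrees with 1 − 1 + 0 = 0.
(K is a triangulation of the cylinder S^1 x I.)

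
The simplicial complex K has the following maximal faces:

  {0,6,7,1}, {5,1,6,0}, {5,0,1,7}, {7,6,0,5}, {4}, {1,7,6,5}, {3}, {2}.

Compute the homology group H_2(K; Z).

Fix the vertex order 0 < 1 < 2 < 3 < 4 < 5 < 6 < 7 and write every simplex with vertices in increasing order. Then dim K = 3 and the simplices of K are:

  0-simplices (8): [0], [1], [2], [3], [4], [5], [6], [7]
  1-simplices (10): [0,1], [0,5], [0,6], [0,7], [1,5], [1,6], [1,7], [5,6], [5,7], [6,7]
  2-simplices (10): [0,1,5], [0,1,6], [0,1,7], [0,5,6], [0,5,7], [0,6,7], [1,5,6], [1,5,7], [1,6,7], [5,6,7]
  3-simplices (5): [0,1,5,6], [0,1,5,7], [0,1,6,7], [0,5,6,7], [1,5,6,7]

giving chain groups C_0 ≅ Z^8, C_1 ≅ Z^10, C_2 ≅ Z^10, C_3 ≅ Z^5.

The boundary map ∂_1: C_1 → C_0 maps an edge to its endpoints' difference, ∂[p,q] = q − p.
The resulting 8×10 matrix has rank 4, and its Smith normal form has invariant factors (1,1,1,1).

∂_2: C_2 → C_1 acts by ∂[p,q,r] = [q,r] − [p,r] + [p,q]. For instance
  ∂[0,1,6] = [1,6] − [0,6] + [0,1],
  ∂[0,6,7] = [6,7] − [0,7] + [0,6].
As a 10×10 matrix over Z this has rank 6, with invariant factors (1,1,1,1,1,1).

The boundary map ∂_3: C_3 → C_2 sends each 3-simplex σ to the alternating sum Σ_i (−1)^i (σ with its i-th vertex removed). For instance
  ∂[1,5,6,7] = [5,6,7] − [1,6,7] + [1,5,7] − [1,5,6],
  ∂[0,5,6,7] = [5,6,7] − [0,6,7] + [0,5,7] − [0,5,6].
This gives a 10×5 integer matrix of rank 4; reducing to Smith normal form yields diagonal entries (1,1,1,1).

Computing H_k = (kernel of ∂_k) / (image of ∂_{k+1}):

  H_2: rank ker ∂_2 − rank ∂_3 = (10 − 6) − 4 = 0, and the invariant factors of ∂_3 are all 1, so H_2 = 0.

H_2 = 0.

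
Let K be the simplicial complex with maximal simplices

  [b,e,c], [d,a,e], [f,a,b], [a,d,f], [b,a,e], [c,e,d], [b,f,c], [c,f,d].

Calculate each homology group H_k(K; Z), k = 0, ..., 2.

We work with the vertex ordering a < b < c < d < e < f. The simplices of K, each written with vertices in increasing order, are:

  0-simplices (6): a, b, c, d, e, f
  1-simplices (12): ab, ad, ae, af, bc, be, bf, cd, ce, cf, de, df
  2-simplices (8): abe, abf, ade, adf, bce, bcf, cde, cdf

giving chain groups C_0 ≅ Z^6, C_1 ≅ Z^12, C_2 ≅ Z^8.

The boundary map ∂_1: C_1 → C_0 maps an edge to its endpoints' difference, ∂[p,q] = q − p. For instance
  ∂df = f − d.
As a 6×12 matrix over Z this has rank 5, with invariant factors (1,1,1,1,1).

∂_2: C_2 → C_1 maps a triangle to the signed sum of its edges. For instance
  ∂bcf = cf − bf + bc,
  ∂adf = df − af + ad.
As a 12×8 matrix over Z this has rank 7, with invariant factors (1,1,1,1,1,1,1).

Computing H_k = (kernel of ∂_k) / (image of ∂_{k+1}):

  H_0: rank C_0 − rank ∂_1 = 6 − 5 = 1, and the invariant factors of ∂_1 are all 1, so H_0 ≅ Z.
  H_1: rank ker ∂_1 − rank ∂_2 = (12 − 5) − 7 = 0, and the invariant factors of ∂_2 are all 1, so H_1 ≅ 0.
  H_2: rank ker ∂_2 − rank ∂_3 = (8 − 7) − 0 = 1, and there is no ∂_3, so H_2 ≅ Z.

As a check, the Euler characteristic is 6 − 12 + 8 = 2, which agrees with 1 − 0 + 1 = 2.

H_0 = Z,  H_1 = 0,  H_2 = Z.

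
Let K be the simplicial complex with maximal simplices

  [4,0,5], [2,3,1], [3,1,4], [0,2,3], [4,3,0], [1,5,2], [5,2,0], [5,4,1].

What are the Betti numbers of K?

Fix the vertex order 0 < 1 < 2 < 3 < 4 < 5 and write every simplex with vertices in increasing order. Then dim K = 2 and the simplices of K are:

  0-simplices (6): [0], [1], [2], [3], [4], [5]
  1-simplices (12): [0,2], [0,3], [0,4], [0,5], [1,2], [1,3], [1,4], [1,5], [2,3], [2,5], [3,4], [4,5]
  2-simplices (8): [0,2,3], [0,2,5], [0,3,4], [0,4,5], [1,2,3], [1,2,5], [1,3,4], [1,4,5]

Hence C_0 ≅ Z^6, C_1 ≅ Z^12, C_2 ≅ Z^8.

Boundary ∂_1: C_1 → C_0 maps an edge to its endpoints' difference, ∂[p,q] = q − p.
The 6×12 boundary matrix has rank 5 and Smith normal form diag(1,1,1,1,1).

The boundary map ∂_2: C_2 → C_1 acts by ∂[p,q,r] = [q,r] − [p,r] + [p,q]. For instance
  ∂[1,4,5] = [4,5] − [1,5] + [1,4],
  ∂[0,4,5] = [4,5] − [0,5] + [0,4].
The 12×8 boundary matrix has rank 7 and Smith normal form diag(1,1,1,1,1,1,1).

Computing H_k = (kernel of ∂_k) / (image of ∂_{k+1}):

  H_0: rank C_0 − rank ∂_1 = 6 − 5 = 1, and the invariant factors of ∂_1 are all 1, so H_0 = Z.
  H_1: rank ker ∂_1 − rank ∂_2 = (12 − 5) − 7 = 0, and the invariant factors of ∂_2 are all 1, so H_1 = 0.
  H_2: rank ker ∂_2 − rank ∂_3 = (8 − 7) − 0 = 1, and there is no ∂_3, so H_2 = Z.

(K is a triangulation of the 2-sphere S^2.)

Hence the Betti numbers are b_0 = 1, b_1 = 0, b_2 = 1.

b_0 = 1, b_1 = 0, b_2 = 1.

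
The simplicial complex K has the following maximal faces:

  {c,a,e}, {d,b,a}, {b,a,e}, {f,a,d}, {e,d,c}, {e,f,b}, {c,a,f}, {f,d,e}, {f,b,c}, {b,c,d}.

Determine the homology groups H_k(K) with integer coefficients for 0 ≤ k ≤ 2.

H_0 = Z,  H_1 = Z/2,  H_2 = 0.

K has 6 vertices, 15 edges, 10 triangles.
rank ∂_0 = 0, rank ∂_1 = 5 ⇒ b_0 = 6 − 0 − 5 = 1; all invariant factors of ∂_1 are 1 so no torsion. So H_0 = Z.
rank ∂_1 = 5, rank ∂_2 = 10 ⇒ b_1 = 15 − 5 − 10 = 0; ∂_2 has invariant factor(s) [2] giving torsion. So H_1 = Z/2.
rank ∂_2 = 10, rank ∂_3 = 0 ⇒ b_2 = 10 − 10 − 0 = 0. So H_2 = 0.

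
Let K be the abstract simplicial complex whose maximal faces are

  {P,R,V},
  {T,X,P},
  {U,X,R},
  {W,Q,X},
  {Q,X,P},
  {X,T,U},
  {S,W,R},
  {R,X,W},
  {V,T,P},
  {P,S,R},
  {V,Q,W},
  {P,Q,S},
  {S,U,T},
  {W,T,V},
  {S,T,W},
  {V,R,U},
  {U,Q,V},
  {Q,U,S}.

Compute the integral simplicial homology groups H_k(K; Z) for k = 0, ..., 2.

Take the total order P < Q < R < S < T < U < V < W < X on the vertex set. Then K (dimension 2) consists of the simplices:

  0-simplices (9): P, Q, R, S, T, U, V, W, X
  1-simplices (27): PQ, PR, PS, PT, PV, PX, QS, QU, QV, QW, QX, RS, RU, RV, RW, RX, ST, SU, SW, TU, TV, TW, TX, UV, UX, VW, WX
  2-simplices (18): PQS, PQX, PRS, PRV, PTV, PTX, QSU, QUV, QVW, QWX, RSW, RUV, RUX, RWX, STU, STW, TUX, TVW

giving chain groups C_0 ≅ Z^9, C_1 ≅ Z^27, C_2 ≅ Z^18.

Boundary ∂_1: C_1 → C_0 is given by ∂[p,q] = [q] − [p]. For instance
  ∂QX = X − Q.
The resulting 9×27 matrix has rank 8, and its Smith normal form has invariant factors (1,1,1,1,1,1,1,1).

∂_2: C_2 → C_1 acts by ∂[p,q,r] = [q,r] − [p,r] + [p,q]. For instance
  ∂PRV = RV − PV + PR,
  ∂RSW = SW − RW + RS.
The resulting 27×18 matrix has rank 17, and its Smith normal form has invariant factors (1,1,1,1,1,1,1,1,1,1,1,1,1,1,1,1,1).

From H_k ≅ ker(∂_k) / im(∂_{k+1}) we obtain:

  H_0: rank C_0 − rank ∂_1 = 9 − 8 = 1, and the invariant factors of ∂_1 are all 1, so H_0 = Z.
  H_1: rank ker ∂_1 − rank ∂_2 = (27 − 8) − 17 = 2, and the invariant factors of ∂_2 are all 1, so H_1 = Z^2.
  H_2: rank ker ∂_2 − rank ∂_3 = (18 − 17) − 0 = 1, and there is no ∂_3, so H_2 = Z.

(K is a triangulation of the torus T^2.)

H_0 ≅ Z,  H_1 ≅ Z^2,  H_2 ≅ Z.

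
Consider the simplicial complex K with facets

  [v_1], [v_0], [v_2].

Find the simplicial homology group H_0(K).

H_0 ≅ Z^3.

Order the vertices as v_0 < v_1 < v_2. Listing each simplex with vertices in this order, K has dimension 0 with simplices:

  0-simplices (3): [v_0], [v_1], [v_2]

Hence C_0 ≅ Z^3.

Reading off H_k = ker ∂_k / im ∂_{k+1}:

  H_0: rank C_0 − rank ∂_1 = 3 − 0 = 3, and there is no ∂_1, so H_0 ≅ Z^3.

(K is a triangulation of a set of 3 points.)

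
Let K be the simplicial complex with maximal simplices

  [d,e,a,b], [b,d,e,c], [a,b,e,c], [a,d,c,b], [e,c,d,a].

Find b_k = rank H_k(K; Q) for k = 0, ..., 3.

b_0 = 1, b_1 = 0, b_2 = 0, b_3 = 1.

We work with the vertex ordering a < b < c < d < e. The simplices of K, each written with vertices in increasing order, are:

  0-simplices (5): a, b, c, d, e
  1-simplices (10): ab, ac, ad, ae, bc, bd, be, cd, ce, de
  2-simplices (10): abc, abd, abe, acd, ace, ade, bcd, bce, bde, cde
  3-simplices (5): abcd, abce, abde, acde, bcde

Hence C_0 ≅ Z^5, C_1 ≅ Z^10, C_2 ≅ Z^10, C_3 ≅ Z^5.

The boundary map ∂_1: C_1 → C_0 maps an edge to its endpoints' difference, ∂[p,q] = q − p. For instance
  ∂ae = e − a.
This gives a 5×10 integer matrix of rank 4; reducing to Smith normal form yields diagonal entries (1,1,1,1).

The boundary map ∂_2: C_2 → C_1 acts by ∂[p,q,r] = [q,r] − [p,r] + [p,q]. For instance
  ∂bcd = cd − bd + bc,
  ∂abc = bc − ac + ab.
As a 10×10 matrix over Z this has rank 6, with invariant factors (1,1,1,1,1,1).

Boundary ∂_3: C_3 → C_2 sends each 3-simplex σ to the alternating sum Σ_i (−1)^i (σ with its i-th vertex removed). For instance
  ∂abde = bde − ade + abe − abd,
  ∂bcde = cde − bde + bce − bcd.
The 10×5 boundary matrix has rank 4 and Smith normal form diag(1,1,1,1).

Now H_k = ker ∂_k / im ∂_{k+1}, so:

  H_0: rank C_0 − rank ∂_1 = 5 − 4 = 1, and the invariant factors of ∂_1 are all 1, so H_0 ≅ Z.
  H_1: rank ker ∂_1 − rank ∂_2 = (10 − 4) − 6 = 0, and the invariant factors of ∂_2 are all 1, so H_1 ≅ 0.
  H_2: rank ker ∂_2 − rank ∂_3 = (10 − 6) − 4 = 0, and the invariant factors of ∂_3 are all 1, so H_2 ≅ 0.
  H_3: rank ker ∂_3 − rank ∂_4 = (5 − 4) − 0 = 1, and there is no ∂_4, so H_3 ≅ Z.

As a check, the Euler characteristic is 5 − 10 + 10 − 5 = 0, which agrees with 1 − 0 + 0 − 1 = 0.

Hence the Betti numbers are b_0 = 1, b_1 = 0, b_2 = 0, b_3 = 1.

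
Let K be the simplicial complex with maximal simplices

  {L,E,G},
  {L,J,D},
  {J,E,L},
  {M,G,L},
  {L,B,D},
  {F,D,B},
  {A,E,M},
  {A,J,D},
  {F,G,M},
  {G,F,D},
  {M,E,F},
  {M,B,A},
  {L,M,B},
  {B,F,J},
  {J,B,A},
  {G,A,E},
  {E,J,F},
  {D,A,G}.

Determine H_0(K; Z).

H_0 ≅ Z.

We work with the vertex ordering A < B < D < E < F < G < J < L < M. The simplices of K, each written with vertices in increasing order, are:

  0-simplices (9): A, B, D, E, F, G, J, L, M
  1-simplices (27): AB, AD, AE, AG, AJ, AM, BD, BF, BJ, BL, BM, DF, DG, DJ, DL, EF, EG, EJ, EL, EM, FG, FJ, FM, GL, GM, JL, LM
  2-simplices (18): ABJ, ABM, ADG, ADJ, AEG, AEM, BDF, BDL, BFJ, BLM, DFG, DJL, EFJ, EFM, EGL, EJL, FGM, GLM

Hence C_0 ≅ Z^9, C_1 ≅ Z^27, C_2 ≅ Z^18.

The boundary map ∂_1: C_1 → C_0 is given by ∂[p,q] = [q] − [p].
This gives a 9×27 integer matrix of rank 8; reducing to Smith normal form yields diagonal entries (1,1,1,1,1,1,1,1).

Boundary ∂_2: C_2 → C_1 acts by ∂[p,q,r] = [q,r] − [p,r] + [p,q]. For instance
  ∂EJL = JL − EL + EJ,
  ∂BLM = LM − BM + BL.
The resulting 27×18 matrix has rank 18, and its Smith normal form has invariant factors (1,1,1,1,1,1,1,1,1,1,1,1,1,1,1,1,1,2).

From H_k ≅ ker(∂_k) / im(∂_{k+1}) we obtain:

  H_0: rank C_0 − rank ∂_1 = 9 − 8 = 1, and the invariant factors of ∂_1 are all 1, so H_0 = Z.

(K is a triangulation of the Klein bottle.)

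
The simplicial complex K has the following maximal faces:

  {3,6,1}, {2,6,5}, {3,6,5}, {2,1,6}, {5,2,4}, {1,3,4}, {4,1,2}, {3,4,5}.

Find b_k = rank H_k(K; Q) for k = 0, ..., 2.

b_0 = 1, b_1 = 0, b_2 = 1.

Take the total order 1 < 2 < 3 < 4 < 5 < 6 on the vertex set. Then K (dimension 2) consists of the simplices:

  0-simplices (6): [1], [2], [3], [4], [5], [6]
  1-simplices (12): [1,2], [1,3], [1,4], [1,6], [2,4], [2,5], [2,6], [3,4], [3,5], [3,6], [4,5], [5,6]
  2-simplices (8): [1,2,4], [1,2,6], [1,3,4], [1,3,6], [2,4,5], [2,5,6], [3,4,5], [3,5,6]

Hence C_0 ≅ Z^6, C_1 ≅ Z^12, C_2 ≅ Z^8.

The boundary map ∂_1: C_1 → C_0 is given by ∂[p,q] = [q] − [p]. For instance
  ∂[1,4] = [4] − [1].
This gives a 6×12 integer matrix of rank 5; reducing to Smith normal form yields diagonal entries (1,1,1,1,1).

∂_2: C_2 → C_1 sends each 2-simplex [p,q,r] to [q,r] − [p,r] + [p,q]. For instance
  ∂[3,5,6] = [5,6] − [3,6] + [3,5],
  ∂[1,3,4] = [3,4] − [1,4] + [1,3].
This gives a 12×8 integer matrix of rank 7; reducing to Smith normal form yields diagonal entries (1,1,1,1,1,1,1).

From H_k ≅ ker(∂_k) / im(∂_{k+1}) we obtain:

  H_0: rank C_0 − rank ∂_1 = 6 − 5 = 1, and the invariant factors of ∂_1 are all 1, so H_0 = Z.
  H_1: rank ker ∂_1 − rank ∂_2 = (12 − 5) − 7 = 0, and the invariant factors of ∂_2 are all 1, so H_1 = 0.
  H_2: rank ker ∂_2 − rank ∂_3 = (8 − 7) − 0 = 1, and there is no ∂_3, so H_2 = Z.

(K is a triangulation of the 2-sphere S^2.)

Hence the Betti numbers are b_0 = 1, b_1 = 0, b_2 = 1.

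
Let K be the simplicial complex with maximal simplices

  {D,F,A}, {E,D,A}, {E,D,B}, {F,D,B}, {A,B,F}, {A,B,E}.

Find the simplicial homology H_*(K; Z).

H_0 = Z,  H_1 = 0,  H_2 = Z.

Take the total order A < B < D < E < F on the vertex set. Then K (dimension 2) consists of the simplices:

  0-simplices (5): A, B, D, E, F
  1-simplices (9): AB, AD, AE, AF, BD, BE, BF, DE, DF
  2-simplices (6): ABE, ABF, ADE, ADF, BDE, BDF

Hence C_0 ≅ Z^5, C_1 ≅ Z^9, C_2 ≅ Z^6.

∂_1: C_1 → C_0 sends each edge [p,q] (with p < q) to q − p. For instance
  ∂DE = E − D.
This gives a 5×9 integer matrix of rank 4; reducing to Smith normal form yields diagonal entries (1,1,1,1).

The boundary map ∂_2: C_2 → C_1 sends each 2-simplex [p,q,r] to [q,r] − [p,r] + [p,q]. For instance
  ∂BDF = DF − BF + BD,
  ∂ADF = DF − AF + AD.
The resulting 9×6 matrix has rank 5, and its Smith normal form has invariant factors (1,1,1,1,1).

Computing H_k = (kernel of ∂_k) / (image of ∂_{k+1}):

  H_0: rank C_0 − rank ∂_1 = 5 − 4 = 1, and the invariant factors of ∂_1 are all 1, so H_0 = Z.
  H_1: rank ker ∂_1 − rank ∂_2 = (9 − 4) − 5 = 0, and the invariant factors of ∂_2 are all 1, so H_1 = 0.
  H_2: rank ker ∂_2 − rank ∂_3 = (6 − 5) − 0 = 1, and there is no ∂_3, so H_2 = Z.

As a check, the Euler characteristic is 5 − 9 + 6 = 2, which agrees with 1 − 0 + 1 = 2.
(K is a triangulation of the 2-sphere S^2.)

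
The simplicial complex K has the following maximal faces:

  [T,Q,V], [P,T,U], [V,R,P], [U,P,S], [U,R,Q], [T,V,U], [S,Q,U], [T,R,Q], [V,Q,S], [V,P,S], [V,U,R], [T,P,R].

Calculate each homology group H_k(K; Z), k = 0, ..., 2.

K has 7 vertices, 18 edges, 12 triangles.
rank ∂_0 = 0, rank ∂_1 = 6 ⇒ b_0 = 7 − 0 − 6 = 1; all invariant factors of ∂_1 are 1 so no torsion. So H_0 = Z.
rank ∂_1 = 6, rank ∂_2 = 12 ⇒ b_1 = 18 − 6 − 12 = 0; ∂_2 has invariant factor(s) [2] giving torsion. So H_1 = Z/2.
rank ∂_2 = 12, rank ∂_3 = 0 ⇒ b_2 = 12 − 12 − 0 = 0. So H_2 = 0.

H_0 = Z,  H_1 = Z/2,  H_2 = 0.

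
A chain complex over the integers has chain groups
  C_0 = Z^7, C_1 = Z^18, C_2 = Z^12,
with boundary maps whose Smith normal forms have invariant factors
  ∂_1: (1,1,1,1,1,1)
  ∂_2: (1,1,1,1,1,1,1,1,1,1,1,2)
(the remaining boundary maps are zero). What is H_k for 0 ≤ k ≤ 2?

H_0: b_0 = 7 − 0 − 6 = 1; torsion from ∂_1 factors > 1: none. So H_0 = Z.
H_1: b_1 = 18 − 6 − 12 = 0; torsion from ∂_2 factors > 1: [2]. So H_1 = Z/2.
H_2: b_2 = 12 − 12 − 0 = 0; torsion from ∂_3 factors > 1: none. So H_2 = 0.

H_0 = Z,  H_1 = Z/2,  H_2 = 0.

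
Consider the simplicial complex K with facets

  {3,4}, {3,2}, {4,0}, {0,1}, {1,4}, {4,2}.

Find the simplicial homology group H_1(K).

H_1 ≅ Z^2.

We work with the vertex ordering 0 < 1 < 2 < 3 < 4. The simplices of K, each written with vertices in increasing order, are:

  0-simplices (5): [0], [1], [2], [3], [4]
  1-simplices (6): [0,1], [0,4], [1,4], [2,3], [2,4], [3,4]

so the chain groups are C_0 ≅ Z^5, C_1 ≅ Z^6.

∂_1: C_1 → C_0 sends each edge [p,q] (with p < q) to q − p.
This gives a 5×6 integer matrix of rank 4; reducing to Smith normal form yields diagonal entries (1,1,1,1).

From H_k ≅ ker(∂_k) / im(∂_{k+1}) we obtain:

  H_1: rank ker ∂_1 − rank ∂_2 = (6 − 4) − 0 = 2, and there is no ∂_2, so H_1 = Z^2.

(K is a triangulation of a wedge of 2 circles.)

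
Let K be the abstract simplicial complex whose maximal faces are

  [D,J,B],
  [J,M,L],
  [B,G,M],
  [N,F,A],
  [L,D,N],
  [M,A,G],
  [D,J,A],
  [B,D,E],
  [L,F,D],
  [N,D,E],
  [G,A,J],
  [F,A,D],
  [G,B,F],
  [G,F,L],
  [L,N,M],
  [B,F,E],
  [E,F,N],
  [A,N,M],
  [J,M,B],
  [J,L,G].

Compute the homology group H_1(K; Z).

Fix the vertex order A < B < D < E < F < G < J < L < M < N and write every simplex with vertices in increasing order. Then dim K = 2 and the simplices of K are:

  0-simplices (10): A, B, D, E, F, G, J, L, M, N
  1-simplices (30): AD, AF, AG, AJ, AM, AN, BD, BE, BF, BG, BJ, BM, DE, DF, DJ, DL, DN, EF, EN, FG, FL, FN, GJ, GL, GM, JL, JM, LM, LN, MN
  2-simplices (20): ADF, ADJ, AFN, AGJ, AGM, AMN, BDE, BDJ, BEF, BFG, BGM, BJM, DEN, DFL, DLN, EFN, FGL, GJL, JLM, LMN

Hence C_0 ≅ Z^10, C_1 ≅ Z^30, C_2 ≅ Z^20.

∂_1: C_1 → C_0 is given by ∂[p,q] = [q] − [p].
The resulting 10×30 matrix has rank 9, and its Smith normal form has invariant factors (1,1,1,1,1,1,1,1,1).

Boundary ∂_2: C_2 → C_1 maps a triangle to the signed sum of its edges. For instance
  ∂EFN = FN − EN + EF,
  ∂ADF = DF − AF + AD.
The resulting 30×20 matrix has rank 20, and its Smith normal form has invariant factors (1,1,1,1,1,1,1,1,1,1,1,1,1,1,1,1,1,1,1,2).

Reading off H_k = ker ∂_k / im ∂_{k+1}:

  H_1: rank ker ∂_1 − rank ∂_2 = (30 − 9) − 20 = 1, and ∂_2 has invariant factor 2 > 1, so H_1 ≅ Z × Z/2.

H_1 = Z × Z/2.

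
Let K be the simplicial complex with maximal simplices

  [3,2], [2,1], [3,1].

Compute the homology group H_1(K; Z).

H_1 ≅ Z.

Take the total order 1 < 2 < 3 on the vertex set. Then K (dimension 1) consists of the simplices:

  0-simplices (3): [1], [2], [3]
  1-simplices (3): [1,2], [1,3], [2,3]

giving chain groups C_0 ≅ Z^3, C_1 ≅ Z^3.

Boundary ∂_1: C_1 → C_0 maps an edge to its endpoints' difference, ∂[p,q] = q − p.
The 3×3 boundary matrix has rank 2 and Smith normal form diag(1,1).

From H_k ≅ ker(∂_k) / im(∂_{k+1}) we obtain:

  H_1: rank ker ∂_1 − rank ∂_2 = (3 − 2) − 0 = 1, and there is no ∂_2, so H_1 ≅ Z.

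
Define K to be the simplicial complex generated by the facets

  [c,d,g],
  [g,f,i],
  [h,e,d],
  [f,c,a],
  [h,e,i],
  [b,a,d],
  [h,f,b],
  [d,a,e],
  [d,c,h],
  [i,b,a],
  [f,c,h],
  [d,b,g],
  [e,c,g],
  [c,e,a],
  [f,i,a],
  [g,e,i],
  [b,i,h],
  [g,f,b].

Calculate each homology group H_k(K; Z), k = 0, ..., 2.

H_0 ≅ Z,  H_1 ≅ Z ⊕ Z/2,  H_2 = 0.

Order the vertices as a < b < c < d < e < f < g < h < i. Listing each simplex with vertices in this order, K has dimension 2 with simplices:

  0-simplices (9): a, b, c, d, e, f, g, h, i
  1-simplices (27): ab, ac, ad, ae, af, ai, bd, bf, bg, bh, bi, cd, ce, cf, cg, ch, de, dg, dh, eg, eh, ei, fg, fh, fi, gi, hi
  2-simplices (18): abd, abi, ace, acf, ade, afi, bdg, bfg, bfh, bhi, cdg, cdh, ceg, cfh, deh, egi, ehi, fgi

so the chain groups are C_0 ≅ Z^9, C_1 ≅ Z^27, C_2 ≅ Z^18.

Boundary ∂_1: C_1 → C_0 sends each edge [p,q] (with p < q) to q − p.
This gives a 9×27 integer matrix of rank 8; reducing to Smith normal form yields diagonal entries (1,1,1,1,1,1,1,1).

Boundary ∂_2: C_2 → C_1 sends each 2-simplex [p,q,r] to [q,r] − [p,r] + [p,q]. For instance
  ∂egi = gi − ei + eg,
  ∂cfh = fh − ch + cf.
The 27×18 boundary matrix has rank 18 and Smith normal form diag(1,1,1,1,1,1,1,1,1,1,1,1,1,1,1,1,1,2).

Computing H_k = (kernel of ∂_k) / (image of ∂_{k+1}):

  H_0: rank C_0 − rank ∂_1 = 9 − 8 = 1, and the invariant factors of ∂_1 are all 1, so H_0 ≅ Z.
  H_1: rank ker ∂_1 − rank ∂_2 = (27 − 8) − 18 = 1, and ∂_2 has invariant factor 2 > 1, so H_1 ≅ Z ⊕ Z/2.
  H_2: rank ker ∂_2 − rank ∂_3 = (18 − 18) − 0 = 0, and there is no ∂_3, so H_2 ≅ 0.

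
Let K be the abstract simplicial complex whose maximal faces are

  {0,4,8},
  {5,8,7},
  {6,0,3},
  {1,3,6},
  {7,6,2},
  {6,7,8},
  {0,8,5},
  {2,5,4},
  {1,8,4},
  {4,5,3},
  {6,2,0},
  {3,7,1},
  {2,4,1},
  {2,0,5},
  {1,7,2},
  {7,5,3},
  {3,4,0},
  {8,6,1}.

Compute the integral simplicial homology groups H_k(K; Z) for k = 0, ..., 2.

Take the total order 0 < 1 < 2 < 3 < 4 < 5 < 6 < 7 < 8 on the vertex set. Then K (dimension 2) consists of the simplices:

  0-simplices (9): [0], [1], [2], [3], [4], [5], [6], [7], [8]
  1-simplices (27): (27 of them)
  2-simplices (18): [0,2,5], [0,2,6], [0,3,4], [0,3,6], [0,4,8], [0,5,8], [1,2,4], [1,2,7], [1,3,6], [1,3,7], [1,4,8], [1,6,8], [2,4,5], [2,6,7], [3,4,5], [3,5,7], [5,7,8], [6,7,8]

so the chain groups are C_0 ≅ Z^9, C_1 ≅ Z^27, C_2 ≅ Z^18.

Boundary ∂_1: C_1 → C_0 sends each edge [p,q] (with p < q) to q − p. For instance
  ∂[4,8] = [8] − [4].
The 9×27 boundary matrix has rank 8 and Smith normal form diag(1,1,1,1,1,1,1,1).

The boundary map ∂_2: C_2 → C_1 acts by ∂[p,q,r] = [q,r] − [p,r] + [p,q]. For instance
  ∂[1,4,8] = [4,8] − [1,8] + [1,4],
  ∂[0,3,6] = [3,6] − [0,6] + [0,3].
The 27×18 boundary matrix has rank 18 and Smith normal form diag(1,1,1,1,1,1,1,1,1,1,1,1,1,1,1,1,1,2).

Reading off H_k = ker ∂_k / im ∂_{k+1}:

  H_0: rank C_0 − rank ∂_1 = 9 − 8 = 1, and the invariant factors of ∂_1 are all 1, so H_0 ≅ Z.
  H_1: rank ker ∂_1 − rank ∂_2 = (27 − 8) − 18 = 1, and ∂_2 has invariant factor 2 > 1, so H_1 ≅ Z ⊕ Z/2.
  H_2: rank ker ∂_2 − rank ∂_3 = (18 − 18) − 0 = 0, and there is no ∂_3, so H_2 ≅ 0.

(K is a triangulation of the Klein bottle.)

H_0 ≅ Z,  H_1 ≅ Z ⊕ Z/2,  H_2 = 0.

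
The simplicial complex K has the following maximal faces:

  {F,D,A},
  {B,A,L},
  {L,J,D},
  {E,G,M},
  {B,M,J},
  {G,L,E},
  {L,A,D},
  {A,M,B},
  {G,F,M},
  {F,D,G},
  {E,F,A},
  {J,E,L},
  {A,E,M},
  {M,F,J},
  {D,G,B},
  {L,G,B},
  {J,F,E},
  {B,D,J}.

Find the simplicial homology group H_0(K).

H_0 = Z.

We work with the vertex ordering A < B < D < E < F < G < J < L < M. The simplices of K, each written with vertices in increasing order, are:

  0-simplices (9): A, B, D, E, F, G, J, L, M
  1-simplices (27): AB, AD, AE, AF, AL, AM, BD, BG, BJ, BL, BM, DF, DG, DJ, DL, EF, EG, EJ, EL, EM, FG, FJ, FM, GL, GM, JL, JM
  2-simplices (18): ABL, ABM, ADF, ADL, AEF, AEM, BDG, BDJ, BGL, BJM, DFG, DJL, EFJ, EGL, EGM, EJL, FGM, FJM

Hence C_0 ≅ Z^9, C_1 ≅ Z^27, C_2 ≅ Z^18.

The boundary map ∂_1: C_1 → C_0 sends each edge [p,q] (with p < q) to q − p. For instance
  ∂AB = B − A.
As a 9×27 matrix over Z this has rank 8, with invariant factors (1,1,1,1,1,1,1,1).

The boundary map ∂_2: C_2 → C_1 maps a triangle to the signed sum of its edges. For instance
  ∂ABL = BL − AL + AB,
  ∂ADL = DL − AL + AD.
The resulting 27×18 matrix has rank 18, and its Smith normal form has invariant factors (1,1,1,1,1,1,1,1,1,1,1,1,1,1,1,1,1,2).

From H_k ≅ ker(∂_k) / im(∂_{k+1}) we obtain:

  H_0: rank C_0 − rank ∂_1 = 9 − 8 = 1, and the invariant factors of ∂_1 are all 1, so H_0 ≅ Z.

(K is a triangulation of the Klein bottle.)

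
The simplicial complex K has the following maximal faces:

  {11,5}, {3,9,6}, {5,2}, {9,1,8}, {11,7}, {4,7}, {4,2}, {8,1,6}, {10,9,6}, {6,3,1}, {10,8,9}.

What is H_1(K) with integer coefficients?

H_1 = Z^2.

K has 11 vertices, 17 edges, 6 triangles.
rank ∂_1 = 9, rank ∂_2 = 6 ⇒ b_1 = 17 − 9 − 6 = 2; all invariant factors of ∂_2 are 1 so no torsion. So H_1 ≅ Z^2.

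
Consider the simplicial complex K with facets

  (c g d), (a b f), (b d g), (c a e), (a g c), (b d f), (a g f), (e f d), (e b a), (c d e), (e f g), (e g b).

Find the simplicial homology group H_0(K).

Fix the vertex order a < b < c < d < e < f < g and write every simplex with vertices in increasing order. Then dim K = 2 and the simplices of K are:

  0-simplices (7): a, b, c, d, e, f, g
  1-simplices (18): ab, ac, ae, af, ag, bd, be, bf, bg, cd, ce, cg, de, df, dg, ef, eg, fg
  2-simplices (12): abe, abf, ace, acg, afg, bdf, bdg, beg, cde, cdg, def, efg

Hence C_0 ≅ Z^7, C_1 ≅ Z^18, C_2 ≅ Z^12.

Boundary ∂_1: C_1 → C_0 sends each edge [p,q] (with p < q) to q − p. For instance
  ∂ae = e − a.
This gives a 7×18 integer matrix of rank 6; reducing to Smith normal form yields diagonal entries (1,1,1,1,1,1).

∂_2: C_2 → C_1 maps a triangle to the signed sum of its edges. For instance
  ∂def = ef − df + de,
  ∂abf = bf − af + ab.
This gives a 18×12 integer matrix of rank 12; reducing to Smith normal form yields diagonal entries (1,1,1,1,1,1,1,1,1,1,1,2).

Reading off H_k = ker ∂_k / im ∂_{k+1}:

  H_0: rank C_0 − rank ∂_1 = 7 − 6 = 1, and the invariant factors of ∂_1 are all 1, so H_0 ≅ Z.

H_0 = Z.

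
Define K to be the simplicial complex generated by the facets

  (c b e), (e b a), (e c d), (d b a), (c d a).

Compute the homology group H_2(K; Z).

H_2 ≅ 0.

We work with the vertex ordering a < b < c < d < e. The simplices of K, each written with vertices in increasing order, are:

  0-simplices (5): a, b, c, d, e
  1-simplices (10): ab, ac, ad, ae, bc, bd, be, cd, ce, de
  2-simplices (5): abd, abe, acd, bce, cde

Hence C_0 ≅ Z^5, C_1 ≅ Z^10, C_2 ≅ Z^5.

∂_1: C_1 → C_0 maps an edge to its endpoints' difference, ∂[p,q] = q − p. For instance
  ∂be = e − b.
The 5×10 boundary matrix has rank 4 and Smith normal form diag(1,1,1,1).

The boundary map ∂_2: C_2 → C_1 sends each 2-simplex [p,q,r] to [q,r] − [p,r] + [p,q]. For instance
  ∂abe = be − ae + ab,
  ∂abd = bd − ad + ab.
The 10×5 boundary matrix has rank 5 and Smith normal form diag(1,1,1,1,1).

Computing H_k = (kernel of ∂_k) / (image of ∂_{k+1}):

  H_2: rank ker ∂_2 − rank ∂_3 = (5 − 5) − 0 = 0, and there is no ∂_3, so H_2 = 0.

(K is a triangulation of the Möbius band.)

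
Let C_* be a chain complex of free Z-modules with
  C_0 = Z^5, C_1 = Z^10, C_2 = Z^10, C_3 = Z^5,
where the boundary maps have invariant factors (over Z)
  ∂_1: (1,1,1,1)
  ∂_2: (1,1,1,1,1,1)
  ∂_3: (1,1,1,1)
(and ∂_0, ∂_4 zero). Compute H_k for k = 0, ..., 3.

H_0 = Z,  H_1 = 0,  H_2 = 0,  H_3 = Z.

H_0: b_0 = 5 − 0 − 4 = 1; torsion from ∂_1 factors > 1: none. So H_0 = Z.
H_1: b_1 = 10 − 4 − 6 = 0; torsion from ∂_2 factors > 1: none. So H_1 = 0.
H_2: b_2 = 10 − 6 − 4 = 0; torsion from ∂_3 factors > 1: none. So H_2 = 0.
H_3: b_3 = 5 − 4 − 0 = 1; torsion from ∂_4 factors > 1: none. So H_3 = Z.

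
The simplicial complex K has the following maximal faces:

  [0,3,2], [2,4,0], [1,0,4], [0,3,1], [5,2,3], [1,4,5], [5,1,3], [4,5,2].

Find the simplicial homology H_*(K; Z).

Take the total order 0 < 1 < 2 < 3 < 4 < 5 on the vertex set. Then K (dimension 2) consists of the simplices:

  0-simplices (6): [0], [1], [2], [3], [4], [5]
  1-simplices (12): [0,1], [0,2], [0,3], [0,4], [1,3], [1,4], [1,5], [2,3], [2,4], [2,5], [3,5], [4,5]
  2-simplices (8): [0,1,3], [0,1,4], [0,2,3], [0,2,4], [1,3,5], [1,4,5], [2,3,5], [2,4,5]

Hence C_0 ≅ Z^6, C_1 ≅ Z^12, C_2 ≅ Z^8.

The boundary map ∂_1: C_1 → C_0 sends each edge [p,q] (with p < q) to q − p. For instance
  ∂[0,2] = [2] − [0].
As a 6×12 matrix over Z this has rank 5, with invariant factors (1,1,1,1,1).

Boundary ∂_2: C_2 → C_1 acts by ∂[p,q,r] = [q,r] − [p,r] + [p,q]. For instance
  ∂[0,2,4] = [2,4] − [0,4] + [0,2],
  ∂[0,1,4] = [1,4] − [0,4] + [0,1].
This gives a 12×8 integer matrix of rank 7; reducing to Smith normal form yields diagonal entries (1,1,1,1,1,1,1).

Computing H_k = (kernel of ∂_k) / (image of ∂_{k+1}):

  H_0: rank C_0 − rank ∂_1 = 6 − 5 = 1, and the invariant factors of ∂_1 are all 1, so H_0 = Z.
  H_1: rank ker ∂_1 − rank ∂_2 = (12 − 5) − 7 = 0, and the invariant factors of ∂_2 are all 1, so H_1 = 0.
  H_2: rank ker ∂_2 − rank ∂_3 = (8 − 7) − 0 = 1, and there is no ∂_3, so H_2 = Z.

As a check, the Euler characteristic is 6 − 12 + 8 = 2, which agrees with 1 − 0 + 1 = 2.

H_0 = Z,  H_1 = 0,  H_2 = Z.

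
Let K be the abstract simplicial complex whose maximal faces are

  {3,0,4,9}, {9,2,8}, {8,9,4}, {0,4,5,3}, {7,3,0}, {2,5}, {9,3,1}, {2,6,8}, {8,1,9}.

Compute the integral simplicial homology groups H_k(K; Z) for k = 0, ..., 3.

Take the total order 0 < 1 < 2 < 3 < 4 < 5 < 6 < 7 < 8 < 9 on the vertex set. Then K (dimension 3) consists of the simplices:

  0-simplices (10): [0], [1], [2], [3], [4], [5], [6], [7], [8], [9]
  1-simplices (21): [0,3], [0,4], [0,5], [0,7], [0,9], [1,3], [1,8], [1,9], [2,5], [2,6], [2,8], [2,9], [3,4], [3,5], [3,7], [3,9], [4,5], [4,8], [4,9], [6,8], [8,9]
  2-simplices (13): [0,3,4], [0,3,5], [0,3,7], [0,3,9], [0,4,5], [0,4,9], [1,3,9], [1,8,9], [2,6,8], [2,8,9], [3,4,5], [3,4,9], [4,8,9]
  3-simplices (2): [0,3,4,5], [0,3,4,9]

Hence C_0 ≅ Z^10, C_1 ≅ Z^21, C_2 ≅ Z^13, C_3 ≅ Z^2.

The boundary map ∂_1: C_1 → C_0 is given by ∂[p,q] = [q] − [p]. For instance
  ∂[0,7] = [7] − [0].
As a 10×21 matrix over Z this has rank 9, with invariant factors (1,1,1,1,1,1,1,1,1).

The boundary map ∂_2: C_2 → C_1 maps a triangle to the signed sum of its edges. For instance
  ∂[1,8,9] = [8,9] − [1,9] + [1,8],
  ∂[4,8,9] = [8,9] − [4,9] + [4,8].
This gives a 21×13 integer matrix of rank 11; reducing to Smith normal form yields diagonal entries (1,1,1,1,1,1,1,1,1,1,1).

The boundary map ∂_3: C_3 → C_2 sends each 3-simplex σ to the alternating sum Σ_i (−1)^i (σ with its i-th vertex removed). For instance
  ∂[0,3,4,9] = [3,4,9] − [0,4,9] + [0,3,9] − [0,3,4],
  ∂[0,3,4,5] = [3,4,5] − [0,4,5] + [0,3,5] − [0,3,4].
The resulting 13×2 matrix has rank 2, and its Smith normal form has invariant factors (1,1).

Now H_k = ker ∂_k / im ∂_{k+1}, so:

  H_0: rank C_0 − rank ∂_1 = 10 − 9 = 1, and the invariant factors of ∂_1 are all 1, so H_0 ≅ Z.
  H_1: rank ker ∂_1 − rank ∂_2 = (21 − 9) − 11 = 1, and the invariant factors of ∂_2 are all 1, so H_1 ≅ Z.
  H_2: rank ker ∂_2 − rank ∂_3 = (13 − 11) − 2 = 0, and the invariant factors of ∂_3 are all 1, so H_2 ≅ 0.
  H_3: rank ker ∂_3 − rank ∂_4 = (2 − 2) − 0 = 0, and there is no ∂_4, so H_3 ≅ 0.

H_0 ≅ Z,  H_1 ≅ Z,  H_2 = 0,  H_3 = 0.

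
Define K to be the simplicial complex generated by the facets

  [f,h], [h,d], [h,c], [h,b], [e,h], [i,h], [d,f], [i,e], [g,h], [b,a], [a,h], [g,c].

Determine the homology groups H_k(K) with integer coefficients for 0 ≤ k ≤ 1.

H_0 ≅ Z,  H_1 ≅ Z^4.

K has 9 vertices, 12 edges.
rank ∂_0 = 0, rank ∂_1 = 8 ⇒ b_0 = 9 − 0 − 8 = 1; all invariant factors of ∂_1 are 1 so no torsion. So H_0 ≅ Z.
rank ∂_1 = 8, rank ∂_2 = 0 ⇒ b_1 = 12 − 8 − 0 = 4. So H_1 ≅ Z^4.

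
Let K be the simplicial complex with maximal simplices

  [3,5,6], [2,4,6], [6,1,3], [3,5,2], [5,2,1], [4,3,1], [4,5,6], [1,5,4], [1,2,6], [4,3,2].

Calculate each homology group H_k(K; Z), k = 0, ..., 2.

H_0 = Z,  H_1 = Z/2,  H_2 = 0.

K has 6 vertices, 15 edges, 10 triangles.
rank ∂_0 = 0, rank ∂_1 = 5 ⇒ b_0 = 6 − 0 − 5 = 1; all invariant factors of ∂_1 are 1 so no torsion. So H_0 ≅ Z.
rank ∂_1 = 5, rank ∂_2 = 10 ⇒ b_1 = 15 − 5 − 10 = 0; ∂_2 has invariant factor(s) [2] giving torsion. So H_1 ≅ Z/2.
rank ∂_2 = 10, rank ∂_3 = 0 ⇒ b_2 = 10 − 10 − 0 = 0. So H_2 ≅ 0.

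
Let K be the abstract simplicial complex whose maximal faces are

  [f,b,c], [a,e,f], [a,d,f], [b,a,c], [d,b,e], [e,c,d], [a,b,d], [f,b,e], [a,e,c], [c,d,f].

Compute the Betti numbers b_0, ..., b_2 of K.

b_0 = 1, b_1 = 0, b_2 = 0.

We work with the vertex ordering a < b < c < d < e < f. The simplices of K, each written with vertices in increasing order, are:

  0-simplices (6): a, b, c, d, e, f
  1-simplices (15): ab, ac, ad, ae, af, bc, bd, be, bf, cd, ce, cf, de, df, ef
  2-simplices (10): abc, abd, ace, adf, aef, bcf, bde, bef, cde, cdf

giving chain groups C_0 ≅ Z^6, C_1 ≅ Z^15, C_2 ≅ Z^10.

∂_1: C_1 → C_0 maps an edge to its endpoints' difference, ∂[p,q] = q − p. For instance
  ∂ac = c − a.
The 6×15 boundary matrix has rank 5 and Smith normal form diag(1,1,1,1,1).

The boundary map ∂_2: C_2 → C_1 sends each 2-simplex [p,q,r] to [q,r] − [p,r] + [p,q]. For instance
  ∂aef = ef − af + ae,
  ∂adf = df − af + ad.
As a 15×10 matrix over Z this has rank 10, with invariant factors (1,1,1,1,1,1,1,1,1,2).

Computing H_k = (kernel of ∂_k) / (image of ∂_{k+1}):

  H_0: rank C_0 − rank ∂_1 = 6 − 5 = 1, and the invariant factors of ∂_1 are all 1, so H_0 ≅ Z.
  H_1: rank ker ∂_1 − rank ∂_2 = (15 − 5) − 10 = 0, and ∂_2 has invariant factor 2 > 1, so H_1 ≅ Z/2.
  H_2: rank ker ∂_2 − rank ∂_3 = (10 − 10) − 0 = 0, and there is no ∂_3, so H_2 ≅ 0.

Hence the Betti numbers are b_0 = 1, b_1 = 0, b_2 = 0.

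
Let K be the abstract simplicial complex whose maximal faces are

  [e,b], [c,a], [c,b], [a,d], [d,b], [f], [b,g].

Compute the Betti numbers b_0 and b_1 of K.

We work with the vertex ordering a < b < c < d < e < f < g. The simplices of K, each written with vertices in increasing order, are:

  0-simplices (7): a, b, c, d, e, f, g
  1-simplices (6): ac, ad, bc, bd, be, bg

giving chain groups C_0 ≅ Z^7, C_1 ≅ Z^6.

∂_1: C_1 → C_0 sends each edge [p,q] (with p < q) to q − p. For instance
  ∂bg = g − b.
The resulting 7×6 matrix has rank 5, and its Smith normal form has invariant factors (1,1,1,1,1).

Now H_k = ker ∂_k / im ∂_{k+1}, so:

  H_0: rank C_0 − rank ∂_1 = 7 − 5 = 2, and the invariant factors of ∂_1 are all 1, so H_0 = Z^2.
  H_1: rank ker ∂_1 − rank ∂_2 = (6 − 5) − 0 = 1, and there is no ∂_2, so H_1 = Z.

Hence the Betti numbers are b_0 = 2, b_1 = 1.

b_0 = 2, b_1 = 1.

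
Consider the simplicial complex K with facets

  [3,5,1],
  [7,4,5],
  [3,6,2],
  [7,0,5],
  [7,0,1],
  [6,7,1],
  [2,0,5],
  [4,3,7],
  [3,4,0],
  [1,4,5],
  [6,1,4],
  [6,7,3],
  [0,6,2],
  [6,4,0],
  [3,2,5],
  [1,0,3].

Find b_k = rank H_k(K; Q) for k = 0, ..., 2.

b_0 = 1, b_1 = 2, b_2 = 1.

K has 8 vertices, 24 edges, 16 triangles.
rank ∂_0 = 0, rank ∂_1 = 7 ⇒ b_0 = 8 − 0 − 7 = 1; all invariant factors of ∂_1 are 1 so no torsion. So H_0 = Z.
rank ∂_1 = 7, rank ∂_2 = 15 ⇒ b_1 = 24 − 7 − 15 = 2; all invariant factors of ∂_2 are 1 so no torsion. So H_1 = Z^2.
rank ∂_2 = 15, rank ∂_3 = 0 ⇒ b_2 = 16 − 15 − 0 = 1. So H_2 = Z.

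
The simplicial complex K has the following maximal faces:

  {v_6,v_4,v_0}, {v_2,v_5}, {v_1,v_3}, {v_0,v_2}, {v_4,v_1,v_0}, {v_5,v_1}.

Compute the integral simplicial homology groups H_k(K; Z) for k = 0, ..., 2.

H_0 = Z,  H_1 = Z,  H_2 = 0.

Order the vertices as v_0 < v_1 < v_2 < v_3 < v_4 < v_5 < v_6. Listing each simplex with vertices in this order, K has dimension 2 with simplices:

  0-simplices (7): [v_0], [v_1], [v_2], [v_3], [v_4], [v_5], [v_6]
  1-simplices (9): [v_0,v_1], [v_0,v_2], [v_0,v_4], [v_0,v_6], [v_1,v_3], [v_1,v_4], [v_1,v_5], [v_2,v_5], [v_4,v_6]
  2-simplices (2): [v_0,v_1,v_4], [v_0,v_4,v_6]

so the chain groups are C_0 ≅ Z^7, C_1 ≅ Z^9, C_2 ≅ Z^2.

∂_1: C_1 → C_0 sends each edge [p,q] (with p < q) to q − p. For instance
  ∂[v_1,v_4] = [v_4] − [v_1].
As a 7×9 matrix over Z this has rank 6, with invariant factors (1,1,1,1,1,1).

The boundary map ∂_2: C_2 → C_1 acts by ∂[p,q,r] = [q,r] − [p,r] + [p,q]. For instance
  ∂[v_0,v_1,v_4] = [v_1,v_4] − [v_0,v_4] + [v_0,v_1],
  ∂[v_0,v_4,v_6] = [v_4,v_6] − [v_0,v_6] + [v_0,v_4].
As a 9×2 matrix over Z this has rank 2, with invariant factors (1,1).

From H_k ≅ ker(∂_k) / im(∂_{k+1}) we obtain:

  H_0: rank C_0 − rank ∂_1 = 7 − 6 = 1, and the invariant factors of ∂_1 are all 1, so H_0 = Z.
  H_1: rank ker ∂_1 − rank ∂_2 = (9 − 6) − 2 = 1, and the invariant factors of ∂_2 are all 1, so H_1 = Z.
  H_2: rank ker ∂_2 − rank ∂_3 = (2 − 2) − 0 = 0, and there is no ∂_3, so H_2 = 0.

As a check, the Euler characteristic is 7 − 9 + 2 = 0, which agrees with 1 − 1 + 0 = 0.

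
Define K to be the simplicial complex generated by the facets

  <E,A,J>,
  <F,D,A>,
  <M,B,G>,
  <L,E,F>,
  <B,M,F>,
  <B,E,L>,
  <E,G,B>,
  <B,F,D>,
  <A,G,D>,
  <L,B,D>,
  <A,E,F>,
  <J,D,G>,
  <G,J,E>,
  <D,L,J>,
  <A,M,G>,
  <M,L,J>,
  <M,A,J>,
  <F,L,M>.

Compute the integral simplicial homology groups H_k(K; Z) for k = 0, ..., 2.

H_0 = Z,  H_1 = Z ⊕ Z/2,  H_2 = 0.

We work with the vertex ordering A < B < D < E < F < G < J < L < M. The simplices of K, each written with vertices in increasing order, are:

  0-simplices (9): A, B, D, E, F, G, J, L, M
  1-simplices (27): AD, AE, AF, AG, AJ, AM, BD, BE, BF, BG, BL, BM, DF, DG, DJ, DL, EF, EG, EJ, EL, FL, FM, GJ, GM, JL, JM, LM
  2-simplices (18): ADF, ADG, AEF, AEJ, AGM, AJM, BDF, BDL, BEG, BEL, BFM, BGM, DGJ, DJL, EFL, EGJ, FLM, JLM

Hence C_0 ≅ Z^9, C_1 ≅ Z^27, C_2 ≅ Z^18.

∂_1: C_1 → C_0 sends each edge [p,q] (with p < q) to q − p.
This gives a 9×27 integer matrix of rank 8; reducing to Smith normal form yields diagonal entries (1,1,1,1,1,1,1,1).

∂_2: C_2 → C_1 sends each 2-simplex [p,q,r] to [q,r] − [p,r] + [p,q]. For instance
  ∂AEJ = EJ − AJ + AE,
  ∂FLM = LM − FM + FL.
This gives a 27×18 integer matrix of rank 18; reducing to Smith normal form yields diagonal entries (1,1,1,1,1,1,1,1,1,1,1,1,1,1,1,1,1,2).

Reading off H_k = ker ∂_k / im ∂_{k+1}:

  H_0: rank C_0 − rank ∂_1 = 9 − 8 = 1, and the invariant factors of ∂_1 are all 1, so H_0 = Z.
  H_1: rank ker ∂_1 − rank ∂_2 = (27 − 8) − 18 = 1, and ∂_2 has invariant factor 2 > 1, so H_1 = Z ⊕ Z/2.
  H_2: rank ker ∂_2 − rank ∂_3 = (18 − 18) − 0 = 0, and there is no ∂_3, so H_2 = 0.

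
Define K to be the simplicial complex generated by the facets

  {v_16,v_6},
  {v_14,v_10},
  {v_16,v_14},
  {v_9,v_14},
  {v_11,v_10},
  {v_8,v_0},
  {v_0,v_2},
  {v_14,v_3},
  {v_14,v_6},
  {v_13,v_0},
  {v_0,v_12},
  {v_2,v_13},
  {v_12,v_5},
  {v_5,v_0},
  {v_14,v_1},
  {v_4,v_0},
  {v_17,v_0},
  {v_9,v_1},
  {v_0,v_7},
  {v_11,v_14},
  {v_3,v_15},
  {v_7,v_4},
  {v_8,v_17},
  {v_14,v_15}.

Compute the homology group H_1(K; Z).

H_1 ≅ Z^8.

Order the vertices as v_0 < v_1 < v_2 < v_3 < v_4 < v_5 < v_6 < v_7 < v_8 < v_9 < v_10 < v_11 < v_12 < v_13 < v_14 < v_15 < v_16 < v_17. Listing each simplex with vertices in this order, K has dimension 1 with simplices:

  0-simplices (18): [v_0], [v_1], [v_2], [v_3], [v_4], [v_5], [v_6], [v_7], [v_8], [v_9], [v_10], [v_11], [v_12], [v_13], [v_14], [v_15], [v_16], [v_17]
  1-simplices (24): (24 of them)

Hence C_0 ≅ Z^18, C_1 ≅ Z^24.

Boundary ∂_1: C_1 → C_0 is given by ∂[p,q] = [q] − [p]. For instance
  ∂[v_0,v_12] = [v_12] − [v_0].
This gives a 18×24 integer matrix of rank 16; reducing to Smith normal form yields diagonal entries (1,1,1,1,1,1,1,1,1,1,1,1,1,1,1,1).

Computing H_k = (kernel of ∂_k) / (image of ∂_{k+1}):

  H_1: rank ker ∂_1 − rank ∂_2 = (24 − 16) − 0 = 8, and there is no ∂_2, so H_1 ≅ Z^8.

(K is a triangulation of the disjoint union of a wedge of 4 circles and a wedge of 4 circles.)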